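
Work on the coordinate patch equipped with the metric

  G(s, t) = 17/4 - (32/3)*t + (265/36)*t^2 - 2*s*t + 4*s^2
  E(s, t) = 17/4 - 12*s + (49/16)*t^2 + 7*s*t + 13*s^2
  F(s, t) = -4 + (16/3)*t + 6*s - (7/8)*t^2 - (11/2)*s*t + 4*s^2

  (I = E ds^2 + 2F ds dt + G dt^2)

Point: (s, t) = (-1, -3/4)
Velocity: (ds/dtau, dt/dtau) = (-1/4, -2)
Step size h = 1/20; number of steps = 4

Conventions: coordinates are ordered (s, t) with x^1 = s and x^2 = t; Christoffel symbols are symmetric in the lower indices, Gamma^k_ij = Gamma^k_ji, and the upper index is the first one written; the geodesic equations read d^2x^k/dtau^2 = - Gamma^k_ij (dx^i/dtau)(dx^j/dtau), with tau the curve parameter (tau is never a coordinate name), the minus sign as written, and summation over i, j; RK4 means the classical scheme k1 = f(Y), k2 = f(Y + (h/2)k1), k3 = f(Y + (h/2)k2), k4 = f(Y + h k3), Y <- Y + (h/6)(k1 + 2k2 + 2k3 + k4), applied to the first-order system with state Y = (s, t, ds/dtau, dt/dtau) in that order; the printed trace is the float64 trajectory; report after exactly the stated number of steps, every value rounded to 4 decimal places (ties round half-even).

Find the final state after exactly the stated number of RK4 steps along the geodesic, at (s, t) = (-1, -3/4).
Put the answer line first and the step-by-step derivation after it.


Answer: s = -1.0626, t = -1.1208, ds/dtau = -0.3559, dt/dtau = -1.7188

f(Y) = (ds/dtau, dt/dtau, -Gamma^s_ij Y'^i Y'^j, -Gamma^t_ij Y'^i Y'^j) with the Gammas evaluated at the stage position; h = 0.050000; intermediate values shown to 6 dp
step 0: s = -1.0000, t = -0.7500, ds/dtau = -0.2500, dt/dtau = -2.0000
step 1:
  k1: at (s, t) = (-1.000000, -0.750000), (ds/dtau, dt/dtau) = (-0.250000, -2.000000); Gamma_sss = -0.621994, Gamma_sst = -0.333639, Gamma_stt = 0.311931, Gamma_tss = -0.061931, Gamma_tst = -0.430206, Gamma_ttt = -0.280277; k1 = (-0.250000, -2.000000, -0.875211, 1.555186)
  k2: at (s, t) = (-1.006250, -0.800000), (ds/dtau, dt/dtau) = (-0.271880, -1.961120); Gamma_sss = -0.610252, Gamma_sst = -0.331802, Gamma_stt = 0.302081, Gamma_tss = -0.049125, Gamma_tst = -0.415467, Gamma_ttt = -0.281511; k2 = (-0.271880, -1.961120, -0.762864, 1.529366)
  k3: at (s, t) = (-1.006797, -0.799028), (ds/dtau, dt/dtau) = (-0.269072, -1.961766); Gamma_sss = -0.610235, Gamma_sst = -0.331618, Gamma_stt = 0.302224, Gamma_tss = -0.049368, Gamma_tst = -0.415648, Gamma_ttt = -0.281406; k3 = (-0.269072, -1.961766, -0.768844, 1.525378)
  k4: at (s, t) = (-1.013454, -0.848088), (ds/dtau, dt/dtau) = (-0.288442, -1.923731); Gamma_sss = -0.598676, Gamma_sst = -0.329414, Gamma_stt = 0.292872, Gamma_tss = -0.037610, Gamma_tst = -0.401696, Gamma_ttt = -0.282177; k4 = (-0.288442, -1.923731, -0.668462, 1.493183)
  Y <- Y + (h/6)(k1 + 2k2 + 2k3 + k4): s = -1.0135, t = -0.8481, ds/dtau = -0.2884, dt/dtau = -1.9237
step 2:
  k1: at (s, t) = (-1.013503, -0.848079), (ds/dtau, dt/dtau) = (-0.288392, -1.923685); Gamma_sss = -0.598661, Gamma_sst = -0.329399, Gamma_stt = 0.292871, Gamma_tss = -0.037613, Gamma_tst = -0.401692, Gamma_ttt = -0.282170; k1 = (-0.288392, -1.923685, -0.668513, 1.493015)
  k2: at (s, t) = (-1.020713, -0.896171), (ds/dtau, dt/dtau) = (-0.305105, -1.886359); Gamma_sss = -0.587273, Gamma_sst = -0.326832, Gamma_stt = 0.284004, Gamma_tss = -0.026848, Gamma_tst = -0.388489, Gamma_ttt = -0.282508; k2 = (-0.305105, -1.886359, -0.579708, 1.454941)
  k3: at (s, t) = (-1.021131, -0.895238), (ds/dtau, dt/dtau) = (-0.302885, -1.887311); Gamma_sss = -0.587307, Gamma_sst = -0.326710, Gamma_stt = 0.284145, Gamma_tss = -0.027063, Gamma_tst = -0.388671, Gamma_ttt = -0.282434; k3 = (-0.302885, -1.887311, -0.584708, 1.452857)
  k4: at (s, t) = (-1.028647, -0.942445), (ds/dtau, dt/dtau) = (-0.317628, -1.851042); Gamma_sss = -0.576194, Gamma_sst = -0.323920, Gamma_stt = 0.275743, Gamma_tss = -0.017190, Gamma_tst = -0.376194, Gamma_ttt = -0.282429; k4 = (-0.317628, -1.851042, -0.505771, 1.411796)
  Y <- Y + (h/6)(k1 + 2k2 + 2k3 + k4): s = -1.0287, t = -0.9424, ds/dtau = -0.3176, dt/dtau = -1.8510
step 3:
  k1: at (s, t) = (-1.028686, -0.942430), (ds/dtau, dt/dtau) = (-0.317585, -1.851014); Gamma_sss = -0.576185, Gamma_sst = -0.323908, Gamma_stt = 0.275744, Gamma_tss = -0.017195, Gamma_tst = -0.376193, Gamma_ttt = -0.282424; k1 = (-0.317585, -1.851014, -0.505833, 1.411683)
  k2: at (s, t) = (-1.036626, -0.988705), (ds/dtau, dt/dtau) = (-0.330231, -1.815722); Gamma_sss = -0.565334, Gamma_sst = -0.320896, Gamma_stt = 0.267795, Gamma_tss = -0.008169, Gamma_tst = -0.364409, Gamma_ttt = -0.282099; k2 = (-0.330231, -1.815722, -0.436404, 1.367934)
  k3: at (s, t) = (-1.036942, -0.987823), (ds/dtau, dt/dtau) = (-0.328495, -1.816816); Gamma_sss = -0.565398, Gamma_sst = -0.320819, Gamma_stt = 0.267926, Gamma_tss = -0.008353, Gamma_tst = -0.364582, Gamma_ttt = -0.282050; k3 = (-0.328495, -1.816816, -0.440426, 1.367075)
  k4: at (s, t) = (-1.045111, -1.033271), (ds/dtau, dt/dtau) = (-0.339606, -1.782661); Gamma_sss = -0.554866, Gamma_sst = -0.317685, Gamma_stt = 0.260399, Gamma_tss = -0.000074, Gamma_tst = -0.353448, Gamma_ttt = -0.281477; k4 = (-0.339606, -1.782661, -0.378868, 1.322466)
  Y <- Y + (h/6)(k1 + 2k2 + 2k3 + k4): s = -1.0451, t = -1.0333, ds/dtau = -0.3396, dt/dtau = -1.7826
step 4:
  k1: at (s, t) = (-1.045142, -1.033253), (ds/dtau, dt/dtau) = (-0.339571, -1.782646); Gamma_sss = -0.554861, Gamma_sst = -0.317676, Gamma_stt = 0.260401, Gamma_tss = -0.000079, Gamma_tst = -0.353450, Gamma_ttt = -0.281473; k1 = (-0.339571, -1.782646, -0.378927, 1.322394)
  k2: at (s, t) = (-1.053631, -1.077819), (ds/dtau, dt/dtau) = (-0.349045, -1.749587); Gamma_sss = -0.544636, Gamma_sst = -0.314420, Gamma_stt = 0.253284, Gamma_tss = 0.007489, Gamma_tst = -0.342940, Gamma_ttt = -0.280670; k2 = (-0.349045, -1.749587, -0.324940, 1.277088)
  k3: at (s, t) = (-1.053868, -1.076992), (ds/dtau, dt/dtau) = (-0.347695, -1.750719); Gamma_sss = -0.544716, Gamma_sst = -0.314373, Gamma_stt = 0.253403, Gamma_tss = 0.007334, Gamma_tst = -0.343098, Gamma_ttt = -0.280639; k3 = (-0.347695, -1.750719, -0.328106, 1.276977)
  k4: at (s, t) = (-1.062526, -1.120789), (ds/dtau, dt/dtau) = (-0.355977, -1.718798); Gamma_sss = -0.534824, Gamma_sst = -0.311063, Gamma_stt = 0.246662, Gamma_tss = 0.014280, Gamma_tst = -0.333162, Gamma_ttt = -0.279659; k4 = (-0.355977, -1.718798, -0.280283, 1.232069)
  Y <- Y + (h/6)(k1 + 2k2 + 2k3 + k4): s = -1.0626, t = -1.1208, ds/dtau = -0.3559, dt/dtau = -1.7188


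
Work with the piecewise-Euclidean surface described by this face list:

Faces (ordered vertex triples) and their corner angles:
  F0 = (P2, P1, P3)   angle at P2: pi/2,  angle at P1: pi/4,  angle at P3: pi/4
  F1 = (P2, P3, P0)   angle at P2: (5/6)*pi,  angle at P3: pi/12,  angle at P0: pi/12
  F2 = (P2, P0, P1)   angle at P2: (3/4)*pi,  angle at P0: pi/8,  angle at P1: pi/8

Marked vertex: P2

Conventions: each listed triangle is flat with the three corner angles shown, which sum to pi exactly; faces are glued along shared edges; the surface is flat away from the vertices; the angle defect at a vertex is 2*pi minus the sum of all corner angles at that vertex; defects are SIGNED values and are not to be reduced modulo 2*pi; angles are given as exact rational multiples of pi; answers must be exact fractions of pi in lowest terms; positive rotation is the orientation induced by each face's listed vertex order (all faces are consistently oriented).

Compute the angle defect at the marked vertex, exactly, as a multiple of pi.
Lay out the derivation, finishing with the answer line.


Sum of corner angles at P2: (25/12)*pi
defect = 2*pi - (25/12)*pi

Answer: defect(P2) = -pi/12


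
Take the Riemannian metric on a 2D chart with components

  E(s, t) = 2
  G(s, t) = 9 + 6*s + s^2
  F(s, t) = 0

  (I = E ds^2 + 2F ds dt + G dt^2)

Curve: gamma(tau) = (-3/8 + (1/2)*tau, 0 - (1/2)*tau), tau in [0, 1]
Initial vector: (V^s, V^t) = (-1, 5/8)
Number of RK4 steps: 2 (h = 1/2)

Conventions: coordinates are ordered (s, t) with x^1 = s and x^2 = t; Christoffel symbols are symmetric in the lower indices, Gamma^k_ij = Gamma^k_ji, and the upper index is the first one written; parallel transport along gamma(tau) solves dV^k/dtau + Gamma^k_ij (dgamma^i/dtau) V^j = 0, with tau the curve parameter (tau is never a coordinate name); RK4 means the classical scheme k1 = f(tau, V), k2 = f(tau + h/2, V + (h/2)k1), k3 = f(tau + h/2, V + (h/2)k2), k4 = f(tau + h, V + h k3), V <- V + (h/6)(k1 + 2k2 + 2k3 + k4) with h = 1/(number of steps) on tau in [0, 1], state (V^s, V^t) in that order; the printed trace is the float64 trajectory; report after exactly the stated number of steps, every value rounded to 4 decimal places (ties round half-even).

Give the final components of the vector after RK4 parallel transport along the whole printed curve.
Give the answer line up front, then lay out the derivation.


Answer: V^s = -1.3398, V^t = 0.3358

gamma'(tau) = (1/2, -1/2); f(tau, V)^k = -Gamma^k_ij(gamma(tau)) gamma'^i(tau) V^j; h = 1/2; intermediate values shown to 6 dp
curve data and Christoffel symbols at the stage parameters:
  tau = 0.000000: gamma = (-0.375000, 0.000000), gamma' = (0.500000, -0.500000); Gamma_sss = 0.000000, Gamma_sst = 0.000000, Gamma_stt = -1.312500, Gamma_tss = 0.000000, Gamma_tst = 0.380952, Gamma_ttt = 0.000000
  tau = 0.250000: gamma = (-0.250000, -0.125000), gamma' = (0.500000, -0.500000); Gamma_sss = 0.000000, Gamma_sst = 0.000000, Gamma_stt = -1.375000, Gamma_tss = 0.000000, Gamma_tst = 0.363636, Gamma_ttt = 0.000000
  tau = 0.500000: gamma = (-0.125000, -0.250000), gamma' = (0.500000, -0.500000); Gamma_sss = 0.000000, Gamma_sst = 0.000000, Gamma_stt = -1.437500, Gamma_tss = 0.000000, Gamma_tst = 0.347826, Gamma_ttt = 0.000000
  tau = 0.750000: gamma = (0.000000, -0.375000), gamma' = (0.500000, -0.500000); Gamma_sss = 0.000000, Gamma_sst = 0.000000, Gamma_stt = -1.500000, Gamma_tss = 0.000000, Gamma_tst = 0.333333, Gamma_ttt = 0.000000
  tau = 1.000000: gamma = (0.125000, -0.500000), gamma' = (0.500000, -0.500000); Gamma_sss = 0.000000, Gamma_sst = 0.000000, Gamma_stt = -1.562500, Gamma_tss = 0.000000, Gamma_tst = 0.320000, Gamma_ttt = 0.000000
step 0: V^s = -1.0000, V^t = 0.6250
step 1: k1 = (-0.410156, -0.309524), k2 = (-0.376488, -0.300029), k3 = (-0.378120, -0.298930), k4 = (-0.341791, -0.289495); V <- V + (h/6)(k1 + 2k2 + 2k3 + k4): V^s = -1.1884, V^t = 0.4753
step 2: k1 = (-0.341590, -0.289337), k2 = (-0.302191, -0.279458), k3 = (-0.304043, -0.278228), k4 = (-0.262610, -0.268255); V <- V + (h/6)(k1 + 2k2 + 2k3 + k4): V^s = -1.3398, V^t = 0.3358


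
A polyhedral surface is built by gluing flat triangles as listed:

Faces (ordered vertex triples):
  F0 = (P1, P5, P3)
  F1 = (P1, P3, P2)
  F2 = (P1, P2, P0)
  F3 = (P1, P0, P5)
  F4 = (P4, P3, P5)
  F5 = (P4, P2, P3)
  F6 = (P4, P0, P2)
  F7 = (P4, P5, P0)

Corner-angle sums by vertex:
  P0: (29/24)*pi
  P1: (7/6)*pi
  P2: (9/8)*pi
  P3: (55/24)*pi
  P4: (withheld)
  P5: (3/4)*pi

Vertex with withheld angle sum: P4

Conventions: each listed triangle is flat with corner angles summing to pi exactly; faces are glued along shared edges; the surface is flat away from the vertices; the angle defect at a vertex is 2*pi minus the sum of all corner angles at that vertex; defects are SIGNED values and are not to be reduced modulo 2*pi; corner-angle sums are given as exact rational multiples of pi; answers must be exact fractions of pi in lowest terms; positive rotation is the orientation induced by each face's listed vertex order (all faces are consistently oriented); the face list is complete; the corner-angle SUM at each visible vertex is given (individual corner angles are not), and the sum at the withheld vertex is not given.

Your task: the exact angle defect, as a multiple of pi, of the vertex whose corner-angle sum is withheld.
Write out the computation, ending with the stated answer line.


V = 6, E = 12, F = 8; chi = V - E + F = 2
Gauss-Bonnet: total defect = 2*pi*chi = 4*pi; visible defects sum to (83/24)*pi

Answer: defect(P4) = (13/24)*pi


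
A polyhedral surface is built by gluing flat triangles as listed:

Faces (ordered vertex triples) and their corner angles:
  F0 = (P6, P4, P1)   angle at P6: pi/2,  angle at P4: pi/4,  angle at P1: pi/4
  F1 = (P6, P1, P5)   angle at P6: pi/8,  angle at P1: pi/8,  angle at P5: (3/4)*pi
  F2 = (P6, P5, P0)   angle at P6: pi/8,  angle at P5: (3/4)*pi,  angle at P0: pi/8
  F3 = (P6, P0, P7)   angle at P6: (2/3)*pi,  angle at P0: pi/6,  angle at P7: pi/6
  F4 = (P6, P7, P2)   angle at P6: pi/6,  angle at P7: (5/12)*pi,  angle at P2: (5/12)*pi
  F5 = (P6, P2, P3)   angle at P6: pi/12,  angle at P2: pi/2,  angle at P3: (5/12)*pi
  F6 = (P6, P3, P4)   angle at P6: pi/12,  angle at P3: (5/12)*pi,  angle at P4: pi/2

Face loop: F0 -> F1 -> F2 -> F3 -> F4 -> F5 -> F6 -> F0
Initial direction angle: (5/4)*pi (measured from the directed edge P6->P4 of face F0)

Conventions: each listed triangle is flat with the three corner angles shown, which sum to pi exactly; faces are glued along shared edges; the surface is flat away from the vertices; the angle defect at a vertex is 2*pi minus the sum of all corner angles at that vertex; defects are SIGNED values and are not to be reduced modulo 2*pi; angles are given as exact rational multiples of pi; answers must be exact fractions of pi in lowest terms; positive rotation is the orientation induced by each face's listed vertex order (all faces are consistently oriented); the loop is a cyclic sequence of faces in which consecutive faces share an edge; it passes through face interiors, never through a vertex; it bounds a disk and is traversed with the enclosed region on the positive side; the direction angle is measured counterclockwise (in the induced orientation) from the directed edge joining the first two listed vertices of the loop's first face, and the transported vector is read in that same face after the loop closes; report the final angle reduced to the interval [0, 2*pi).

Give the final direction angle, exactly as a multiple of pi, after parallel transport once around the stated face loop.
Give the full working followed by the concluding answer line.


enclosed vertex P6: corner angles sum to (7/4)*pi, defect = 2*pi - (7/4)*pi = pi/4
summing the enclosed defects onto the initial angle, mod 2*pi in the induced orientation:
final angle = (5/4)*pi + pi/4 = (3/2)*pi (mod 2*pi)

Answer: final direction angle = (3/2)*pi


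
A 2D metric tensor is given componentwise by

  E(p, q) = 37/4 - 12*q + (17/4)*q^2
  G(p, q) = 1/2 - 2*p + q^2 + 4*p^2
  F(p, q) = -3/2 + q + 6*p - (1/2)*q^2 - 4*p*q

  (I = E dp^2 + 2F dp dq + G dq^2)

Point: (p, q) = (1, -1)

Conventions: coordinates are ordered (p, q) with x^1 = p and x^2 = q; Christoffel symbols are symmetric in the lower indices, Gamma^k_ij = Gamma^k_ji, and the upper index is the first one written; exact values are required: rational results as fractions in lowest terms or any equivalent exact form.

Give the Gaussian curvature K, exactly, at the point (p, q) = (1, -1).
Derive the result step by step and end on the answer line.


E = 51/2, F = 7, G = 7/2, EG - F^2 = 161/4 at the point
E_p = 0, E_q = -41/2, F_p = 10, F_q = -2, G_p = 6, G_q = -2
E_qq = 17/2, F_pq = -4, G_pp = 8
The intrinsic route: Brioschi's K = (det M1 - det M2)/(EG - F^2)^2.
M1 = [[-E_qq/2 + F_pq - G_pp/2, E_p/2, F_p - E_q/2], [F_q - G_p/2, E, F], [G_q/2, F, G]] = [[-49/4, 0, 81/4], [-5, 51/2, 7], [-1, 7, 7/2]]; det M1 = -10967/16
M2 = [[0, E_q/2, G_p/2], [E_q/2, E, F], [G_p/2, F, G]] = [[0, -41/4, 3], [-41/4, 51/2, 7], [3, 7, 7/2]]; det M2 = -32887/32
det M1 - det M2 = 10953/32; K = 10953/32 / (161/4)^2 = 10953/51842

Answer: K = 10953/51842


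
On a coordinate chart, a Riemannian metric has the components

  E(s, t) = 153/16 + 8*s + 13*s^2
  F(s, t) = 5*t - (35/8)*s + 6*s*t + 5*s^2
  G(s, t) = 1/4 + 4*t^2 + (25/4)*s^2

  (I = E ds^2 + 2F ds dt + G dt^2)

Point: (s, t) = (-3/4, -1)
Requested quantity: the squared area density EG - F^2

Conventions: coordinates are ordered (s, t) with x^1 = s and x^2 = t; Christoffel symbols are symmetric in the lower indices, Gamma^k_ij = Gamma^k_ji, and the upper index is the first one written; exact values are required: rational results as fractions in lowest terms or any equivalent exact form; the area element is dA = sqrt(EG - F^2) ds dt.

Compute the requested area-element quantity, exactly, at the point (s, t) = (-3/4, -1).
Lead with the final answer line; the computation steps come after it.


Answer: EG - F^2 = 54437/1024

E = 87/8, F = 179/32, G = 497/64; EG - F^2 = 54437/1024


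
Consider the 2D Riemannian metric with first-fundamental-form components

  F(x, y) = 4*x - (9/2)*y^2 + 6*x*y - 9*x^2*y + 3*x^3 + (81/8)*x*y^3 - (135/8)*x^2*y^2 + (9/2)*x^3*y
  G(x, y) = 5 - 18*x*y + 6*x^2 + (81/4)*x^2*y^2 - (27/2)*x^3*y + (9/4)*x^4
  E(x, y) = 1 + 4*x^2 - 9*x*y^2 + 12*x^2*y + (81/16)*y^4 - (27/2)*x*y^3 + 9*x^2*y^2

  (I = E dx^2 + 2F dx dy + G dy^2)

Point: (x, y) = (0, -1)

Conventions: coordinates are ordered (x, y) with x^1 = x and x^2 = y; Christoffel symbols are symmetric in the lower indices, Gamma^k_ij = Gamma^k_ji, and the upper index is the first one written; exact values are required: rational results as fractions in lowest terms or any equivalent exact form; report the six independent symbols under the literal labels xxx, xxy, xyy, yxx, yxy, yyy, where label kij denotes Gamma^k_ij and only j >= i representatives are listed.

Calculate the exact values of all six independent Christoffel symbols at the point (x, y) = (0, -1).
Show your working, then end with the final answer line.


E = 97/16, F = -9/2, G = 5 at the point
E_x = 9/2, E_y = -81/4, F_x = -97/8, F_y = 9, G_x = 18, G_y = 0
EG - F^2 = 161/16;  g^inv = (16/161) * [[5, 9/2], [9/2, 97/16]]
first-kind symbols [ij,l] = (1/2)(d_i g_jl + d_j g_il - d_l g_ij): [xx,x] = E_x/2 = 9/4, [xx,y] = F_x - E_y/2 = -2, [xy,x] = E_y/2 = -81/8, [xy,y] = G_x/2 = 9, [yy,x] = F_y - G_x/2 = 0, [yy,y] = G_y/2 = 0
Gamma^x_ij = (G*[ij,x] - F*[ij,y])/(EG - F^2), Gamma^y_ij = (E*[ij,y] - F*[ij,x])/(EG - F^2)

Answer: Gamma_xxx = 36/161, Gamma_xxy = -162/161, Gamma_xyy = 0, Gamma_yxx = -32/161, Gamma_yxy = 144/161, Gamma_yyy = 0


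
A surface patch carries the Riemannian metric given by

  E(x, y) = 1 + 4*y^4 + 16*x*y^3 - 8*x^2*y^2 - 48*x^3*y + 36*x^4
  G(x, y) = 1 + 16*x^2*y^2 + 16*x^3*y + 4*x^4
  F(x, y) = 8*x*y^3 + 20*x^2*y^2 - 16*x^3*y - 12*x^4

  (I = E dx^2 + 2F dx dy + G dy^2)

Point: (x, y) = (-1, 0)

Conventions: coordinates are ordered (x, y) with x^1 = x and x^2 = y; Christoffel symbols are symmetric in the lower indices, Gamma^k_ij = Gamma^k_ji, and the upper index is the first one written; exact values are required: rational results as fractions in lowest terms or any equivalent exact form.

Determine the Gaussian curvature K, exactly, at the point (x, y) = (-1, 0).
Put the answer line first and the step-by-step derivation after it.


Answer: K = -64/1681

E = 37, F = -12, G = 5, EG - F^2 = 41 at the point
E_x = -144, E_y = 48, F_x = 48, F_y = 16, G_x = -16, G_y = -16
E_yy = -16, F_xy = -48, G_xx = 48
Apply the Brioschi formula K = (det M1 - det M2)/(EG - F^2)^2 over the derivative matrices of E, F, G.
M1 = [[-E_yy/2 + F_xy - G_xx/2, E_x/2, F_x - E_y/2], [F_y - G_x/2, E, F], [G_y/2, F, G]] = [[-64, -72, 24], [24, 37, -12], [-8, -12, 5]]; det M1 = -704
M2 = [[0, E_y/2, G_x/2], [E_y/2, E, F], [G_x/2, F, G]] = [[0, 24, -8], [24, 37, -12], [-8, -12, 5]]; det M2 = -640
det M1 - det M2 = -64; K = -64 / (41)^2 = -64/1681


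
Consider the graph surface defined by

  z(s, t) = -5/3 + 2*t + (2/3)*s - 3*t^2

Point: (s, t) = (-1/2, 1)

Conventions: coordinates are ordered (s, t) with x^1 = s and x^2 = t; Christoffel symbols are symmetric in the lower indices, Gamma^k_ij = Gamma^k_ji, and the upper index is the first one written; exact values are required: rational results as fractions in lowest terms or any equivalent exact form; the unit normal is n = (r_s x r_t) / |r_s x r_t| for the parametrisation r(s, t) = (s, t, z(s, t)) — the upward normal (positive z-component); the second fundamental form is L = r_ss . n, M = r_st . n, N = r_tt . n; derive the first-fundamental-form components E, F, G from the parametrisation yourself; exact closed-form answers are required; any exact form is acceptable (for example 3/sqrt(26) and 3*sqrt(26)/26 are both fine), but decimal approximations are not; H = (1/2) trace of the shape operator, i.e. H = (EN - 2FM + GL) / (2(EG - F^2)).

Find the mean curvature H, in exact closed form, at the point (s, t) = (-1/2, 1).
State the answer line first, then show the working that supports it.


Answer: H = -117*sqrt(157)/24649

z_s = 2/3, z_t = -4, z_ss = 0, z_st = 0, z_tt = -6
E = 13/9, F = -8/3, G = 17; answer radicand W^2 = 157/9
unnormalised second-form numerators: l = 0, m = 0, n = -6; L = l/sqrt(157/9), and similarly M = m/sqrt(W^2), N = n/sqrt(W^2)
H = (E*n - 2*F*m + G*l) / (2*(EG - F^2)*sqrt(W^2)); E*n - 2*F*m + G*l = -26/3, EG - F^2 = 157/9, so H = (-39/157)/sqrt(157/9)


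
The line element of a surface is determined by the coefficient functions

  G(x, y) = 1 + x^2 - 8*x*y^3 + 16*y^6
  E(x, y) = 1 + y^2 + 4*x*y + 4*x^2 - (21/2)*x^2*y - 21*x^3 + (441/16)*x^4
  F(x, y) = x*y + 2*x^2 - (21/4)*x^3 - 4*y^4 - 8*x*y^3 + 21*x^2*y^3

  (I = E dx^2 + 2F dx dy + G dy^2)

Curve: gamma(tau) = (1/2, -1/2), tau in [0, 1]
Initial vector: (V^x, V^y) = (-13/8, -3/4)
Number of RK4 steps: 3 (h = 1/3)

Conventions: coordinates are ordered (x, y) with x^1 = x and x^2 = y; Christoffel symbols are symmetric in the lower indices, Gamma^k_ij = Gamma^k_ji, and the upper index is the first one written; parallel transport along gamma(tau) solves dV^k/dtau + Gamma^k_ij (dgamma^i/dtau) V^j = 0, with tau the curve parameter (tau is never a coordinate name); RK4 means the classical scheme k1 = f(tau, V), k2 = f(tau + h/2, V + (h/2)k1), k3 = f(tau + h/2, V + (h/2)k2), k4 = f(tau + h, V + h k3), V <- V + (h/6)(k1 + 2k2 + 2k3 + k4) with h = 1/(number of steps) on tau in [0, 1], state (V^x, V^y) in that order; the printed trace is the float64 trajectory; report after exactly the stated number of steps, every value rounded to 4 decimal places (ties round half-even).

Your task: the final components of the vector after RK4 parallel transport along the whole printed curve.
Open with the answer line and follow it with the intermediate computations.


Answer: V^x = -1.6250, V^y = -0.7500

gamma'(tau) = (0, 0); f(tau, V)^k = -Gamma^k_ij(gamma(tau)) gamma'^i(tau) V^j; h = 1/3; intermediate values shown to 6 dp
curve data and Christoffel symbols at the stage parameters:
  tau = 0.000000: gamma = (0.500000, -0.500000), gamma' = (0.000000, 0.000000); Gamma_xxx = 0.992658, Gamma_xxy = -0.305433, Gamma_xyy = 0.916300, Gamma_yxx = -1.221733, Gamma_yxy = 0.375918, Gamma_yyy = -1.127753
  tau = 0.166667: gamma = (0.500000, -0.500000), gamma' = (0.000000, 0.000000); Gamma_xxx = 0.992658, Gamma_xxy = -0.305433, Gamma_xyy = 0.916300, Gamma_yxx = -1.221733, Gamma_yxy = 0.375918, Gamma_yyy = -1.127753
  tau = 0.333333: gamma = (0.500000, -0.500000), gamma' = (0.000000, 0.000000); Gamma_xxx = 0.992658, Gamma_xxy = -0.305433, Gamma_xyy = 0.916300, Gamma_yxx = -1.221733, Gamma_yxy = 0.375918, Gamma_yyy = -1.127753
  tau = 0.500000: gamma = (0.500000, -0.500000), gamma' = (0.000000, 0.000000); Gamma_xxx = 0.992658, Gamma_xxy = -0.305433, Gamma_xyy = 0.916300, Gamma_yxx = -1.221733, Gamma_yxy = 0.375918, Gamma_yyy = -1.127753
  tau = 0.666667: gamma = (0.500000, -0.500000), gamma' = (0.000000, 0.000000); Gamma_xxx = 0.992658, Gamma_xxy = -0.305433, Gamma_xyy = 0.916300, Gamma_yxx = -1.221733, Gamma_yxy = 0.375918, Gamma_yyy = -1.127753
  tau = 0.833333: gamma = (0.500000, -0.500000), gamma' = (0.000000, 0.000000); Gamma_xxx = 0.992658, Gamma_xxy = -0.305433, Gamma_xyy = 0.916300, Gamma_yxx = -1.221733, Gamma_yxy = 0.375918, Gamma_yyy = -1.127753
  tau = 1.000000: gamma = (0.500000, -0.500000), gamma' = (0.000000, 0.000000); Gamma_xxx = 0.992658, Gamma_xxy = -0.305433, Gamma_xyy = 0.916300, Gamma_yxx = -1.221733, Gamma_yxy = 0.375918, Gamma_yyy = -1.127753
step 0: V^x = -1.6250, V^y = -0.7500
step 1: k1 = (0.000000, 0.000000), k2 = (0.000000, 0.000000), k3 = (0.000000, 0.000000), k4 = (0.000000, 0.000000); V <- V + (h/6)(k1 + 2k2 + 2k3 + k4): V^x = -1.6250, V^y = -0.7500
step 2: k1 = (0.000000, 0.000000), k2 = (0.000000, 0.000000), k3 = (0.000000, 0.000000), k4 = (0.000000, 0.000000); V <- V + (h/6)(k1 + 2k2 + 2k3 + k4): V^x = -1.6250, V^y = -0.7500
step 3: k1 = (0.000000, 0.000000), k2 = (0.000000, 0.000000), k3 = (0.000000, 0.000000), k4 = (0.000000, 0.000000); V <- V + (h/6)(k1 + 2k2 + 2k3 + k4): V^x = -1.6250, V^y = -0.7500


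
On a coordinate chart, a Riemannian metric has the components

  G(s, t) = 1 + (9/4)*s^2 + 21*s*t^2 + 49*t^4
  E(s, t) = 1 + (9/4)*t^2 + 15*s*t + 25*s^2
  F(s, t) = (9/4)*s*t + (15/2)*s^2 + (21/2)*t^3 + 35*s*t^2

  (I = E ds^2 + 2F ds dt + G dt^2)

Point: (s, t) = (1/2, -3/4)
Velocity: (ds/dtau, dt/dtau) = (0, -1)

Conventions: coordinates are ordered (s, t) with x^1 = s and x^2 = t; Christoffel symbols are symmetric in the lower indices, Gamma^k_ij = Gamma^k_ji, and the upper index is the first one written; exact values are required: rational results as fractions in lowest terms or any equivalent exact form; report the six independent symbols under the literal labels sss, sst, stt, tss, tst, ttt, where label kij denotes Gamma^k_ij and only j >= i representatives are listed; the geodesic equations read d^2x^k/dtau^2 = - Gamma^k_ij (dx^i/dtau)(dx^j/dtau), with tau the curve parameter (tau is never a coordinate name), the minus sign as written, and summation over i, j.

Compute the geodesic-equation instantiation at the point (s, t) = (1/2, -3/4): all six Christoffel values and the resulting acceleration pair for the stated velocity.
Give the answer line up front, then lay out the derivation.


Answer: Gamma_sss = 352/1273, Gamma_sst = 528/6365, Gamma_stt = -3696/6365, Gamma_tss = 1200/1273, Gamma_tst = 360/1273, Gamma_ttt = -2520/1273; accelerations (d^2s/dtau^2, d^2t/dtau^2) = (3696/6365, 2520/1273)

E = 185/64, F = 825/128, G = 5881/256 at the point
E_s = 55/4, E_t = 33/8, F_s = 51/2, F_t = -237/32, G_s = 225/16, G_t = -1575/16
EG - F^2 = 6365/256;  g^inv = (256/6365) * [[5881/256, -825/128], [-825/128, 185/64]]
first-kind symbols [ij,l] = (1/2)(d_i g_jl + d_j g_il - d_l g_ij): [ss,s] = E_s/2 = 55/8, [ss,t] = F_s - E_t/2 = 375/16, [st,s] = E_t/2 = 33/16, [st,t] = G_s/2 = 225/32, [tt,s] = F_t - G_s/2 = -231/16, [tt,t] = G_t/2 = -1575/32
Gamma^s_ij = (G*[ij,s] - F*[ij,t])/(EG - F^2), Gamma^t_ij = (E*[ij,t] - F*[ij,s])/(EG - F^2)
Gamma_sss = 352/1273, Gamma_sst = 528/6365, Gamma_stt = -3696/6365, Gamma_tss = 1200/1273, Gamma_tst = 360/1273, Gamma_ttt = -2520/1273
d^2s/dtau^2 = -(Gamma_sss*(0)^2 + 2*Gamma_sst*(0)*(-1) + Gamma_stt*(-1)^2) = 3696/6365
d^2t/dtau^2 = -(Gamma_tss*(0)^2 + 2*Gamma_tst*(0)*(-1) + Gamma_ttt*(-1)^2) = 2520/1273


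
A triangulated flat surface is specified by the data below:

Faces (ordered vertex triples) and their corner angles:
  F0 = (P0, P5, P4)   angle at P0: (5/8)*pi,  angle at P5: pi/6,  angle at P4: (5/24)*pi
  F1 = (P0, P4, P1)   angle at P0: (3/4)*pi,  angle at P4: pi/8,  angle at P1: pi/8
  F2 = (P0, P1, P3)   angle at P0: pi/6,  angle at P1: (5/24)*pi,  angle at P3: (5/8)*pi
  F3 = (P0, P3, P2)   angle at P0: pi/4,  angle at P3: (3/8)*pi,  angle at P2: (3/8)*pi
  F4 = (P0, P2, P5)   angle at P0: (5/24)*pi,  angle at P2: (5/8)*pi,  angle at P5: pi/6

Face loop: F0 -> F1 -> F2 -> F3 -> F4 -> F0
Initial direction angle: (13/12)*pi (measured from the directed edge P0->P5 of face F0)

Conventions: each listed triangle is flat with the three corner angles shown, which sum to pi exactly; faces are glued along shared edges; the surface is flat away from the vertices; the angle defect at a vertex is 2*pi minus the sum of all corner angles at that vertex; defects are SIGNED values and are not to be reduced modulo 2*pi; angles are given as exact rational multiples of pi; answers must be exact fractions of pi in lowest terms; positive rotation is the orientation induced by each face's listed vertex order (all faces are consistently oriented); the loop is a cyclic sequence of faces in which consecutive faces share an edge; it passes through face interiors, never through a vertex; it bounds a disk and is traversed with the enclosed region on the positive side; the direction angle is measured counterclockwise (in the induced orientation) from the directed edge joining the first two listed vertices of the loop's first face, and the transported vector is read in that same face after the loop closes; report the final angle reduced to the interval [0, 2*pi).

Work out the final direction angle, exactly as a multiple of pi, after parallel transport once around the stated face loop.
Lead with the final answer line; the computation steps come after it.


Answer: final direction angle = (13/12)*pi

enclosed vertex P0: corner angles sum to 2*pi, defect = 2*pi - 2*pi = 0
the rotation equals the total enclosed defect, so the final angle is initial + defects (mod 2*pi)
final angle = (13/12)*pi + 0 = (13/12)*pi (mod 2*pi)


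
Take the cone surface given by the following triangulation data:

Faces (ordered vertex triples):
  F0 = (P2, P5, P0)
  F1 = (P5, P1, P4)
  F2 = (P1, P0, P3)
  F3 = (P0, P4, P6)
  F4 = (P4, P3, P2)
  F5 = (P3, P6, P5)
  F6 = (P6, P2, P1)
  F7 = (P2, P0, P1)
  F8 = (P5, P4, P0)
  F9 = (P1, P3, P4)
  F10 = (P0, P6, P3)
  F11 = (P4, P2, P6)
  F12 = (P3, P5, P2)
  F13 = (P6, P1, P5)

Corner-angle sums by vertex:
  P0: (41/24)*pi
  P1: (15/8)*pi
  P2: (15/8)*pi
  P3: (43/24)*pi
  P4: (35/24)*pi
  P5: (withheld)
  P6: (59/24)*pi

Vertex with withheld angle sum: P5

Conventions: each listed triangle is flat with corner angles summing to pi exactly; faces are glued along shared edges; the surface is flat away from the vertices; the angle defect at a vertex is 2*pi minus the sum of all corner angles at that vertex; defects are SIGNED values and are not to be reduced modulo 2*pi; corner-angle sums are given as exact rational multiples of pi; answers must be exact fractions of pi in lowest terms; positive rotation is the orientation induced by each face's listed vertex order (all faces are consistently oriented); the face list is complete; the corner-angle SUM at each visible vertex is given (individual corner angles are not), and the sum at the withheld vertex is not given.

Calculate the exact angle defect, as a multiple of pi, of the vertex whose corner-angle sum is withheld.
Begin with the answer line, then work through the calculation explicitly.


Answer: defect(P5) = (-5/6)*pi

V = 7, E = 21, F = 14; chi = V - E + F = 0
Gauss-Bonnet: total defect = 2*pi*chi = 0; visible defects sum to (5/6)*pi


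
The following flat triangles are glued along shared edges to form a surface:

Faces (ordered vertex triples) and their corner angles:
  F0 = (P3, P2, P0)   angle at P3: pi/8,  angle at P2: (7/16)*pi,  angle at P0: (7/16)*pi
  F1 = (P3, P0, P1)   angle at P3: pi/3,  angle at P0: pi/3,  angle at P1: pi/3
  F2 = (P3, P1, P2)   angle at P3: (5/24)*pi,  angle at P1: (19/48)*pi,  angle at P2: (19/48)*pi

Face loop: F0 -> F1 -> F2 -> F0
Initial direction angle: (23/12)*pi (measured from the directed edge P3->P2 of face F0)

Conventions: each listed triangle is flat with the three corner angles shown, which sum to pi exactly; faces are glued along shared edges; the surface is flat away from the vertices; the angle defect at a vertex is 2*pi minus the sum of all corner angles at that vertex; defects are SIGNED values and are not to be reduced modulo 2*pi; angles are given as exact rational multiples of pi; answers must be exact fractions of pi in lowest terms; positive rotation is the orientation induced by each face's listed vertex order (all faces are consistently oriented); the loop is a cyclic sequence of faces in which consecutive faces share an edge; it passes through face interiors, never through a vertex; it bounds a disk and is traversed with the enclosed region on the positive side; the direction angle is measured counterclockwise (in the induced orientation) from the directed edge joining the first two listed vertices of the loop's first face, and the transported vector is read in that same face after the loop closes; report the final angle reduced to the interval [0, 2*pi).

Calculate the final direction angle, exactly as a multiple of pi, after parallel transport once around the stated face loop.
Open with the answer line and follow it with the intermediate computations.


Answer: final direction angle = (5/4)*pi

enclosed vertex P3: corner angles sum to (2/3)*pi, defect = 2*pi - (2/3)*pi = (4/3)*pi
adding the enclosed defects to the starting angle (mod 2*pi, induced orientation) gives the holonomy
final angle = (23/12)*pi + (4/3)*pi = (5/4)*pi (mod 2*pi)


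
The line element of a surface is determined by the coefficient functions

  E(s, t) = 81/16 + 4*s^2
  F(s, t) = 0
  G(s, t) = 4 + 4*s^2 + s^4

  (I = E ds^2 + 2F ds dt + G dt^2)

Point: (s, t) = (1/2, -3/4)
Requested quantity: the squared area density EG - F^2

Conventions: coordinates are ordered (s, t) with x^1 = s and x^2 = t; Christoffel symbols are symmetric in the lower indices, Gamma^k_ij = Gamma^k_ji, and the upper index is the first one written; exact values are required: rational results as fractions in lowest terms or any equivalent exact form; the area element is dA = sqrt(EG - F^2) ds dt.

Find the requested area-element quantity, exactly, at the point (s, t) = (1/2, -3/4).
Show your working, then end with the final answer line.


E = 97/16, F = 0, G = 81/16; EG - F^2 = 7857/256

Answer: EG - F^2 = 7857/256


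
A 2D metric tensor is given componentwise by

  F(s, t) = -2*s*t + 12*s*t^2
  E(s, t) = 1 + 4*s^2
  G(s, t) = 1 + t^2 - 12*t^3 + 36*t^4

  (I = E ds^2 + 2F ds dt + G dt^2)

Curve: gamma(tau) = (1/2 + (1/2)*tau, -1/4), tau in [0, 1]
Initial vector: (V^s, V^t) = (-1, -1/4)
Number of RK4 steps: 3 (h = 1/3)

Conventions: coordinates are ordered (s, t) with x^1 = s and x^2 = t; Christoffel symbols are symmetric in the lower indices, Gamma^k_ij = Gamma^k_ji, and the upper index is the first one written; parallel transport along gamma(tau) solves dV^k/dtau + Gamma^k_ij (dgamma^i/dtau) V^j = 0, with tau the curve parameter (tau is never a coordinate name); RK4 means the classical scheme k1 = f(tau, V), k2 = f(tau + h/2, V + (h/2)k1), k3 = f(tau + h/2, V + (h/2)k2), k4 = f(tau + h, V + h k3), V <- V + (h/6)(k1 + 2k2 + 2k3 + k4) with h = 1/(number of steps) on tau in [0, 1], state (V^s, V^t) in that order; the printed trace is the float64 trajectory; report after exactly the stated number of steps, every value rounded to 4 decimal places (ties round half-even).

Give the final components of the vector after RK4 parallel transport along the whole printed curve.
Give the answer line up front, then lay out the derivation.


Answer: V^s = -0.6659, V^t = -0.1008

gamma'(tau) = (1/2, 0); f(tau, V)^k = -Gamma^k_ij(gamma(tau)) gamma'^i(tau) V^j; h = 1/3; intermediate values shown to 6 dp
curve data and Christoffel symbols at the stage parameters:
  tau = 0.000000: gamma = (0.500000, -0.250000), gamma' = (0.500000, 0.000000); Gamma_sss = 0.836601, Gamma_sst = 0.000000, Gamma_stt = -1.673203, Gamma_tss = 0.522876, Gamma_tst = 0.000000, Gamma_ttt = -1.045752
  tau = 0.166667: gamma = (0.583333, -0.250000), gamma' = (0.500000, 0.000000); Gamma_sss = 0.847950, Gamma_sst = 0.000000, Gamma_stt = -1.695899, Gamma_tss = 0.454259, Gamma_tst = 0.000000, Gamma_ttt = -0.908517
  tau = 0.333333: gamma = (0.666667, -0.250000), gamma' = (0.500000, 0.000000); Gamma_sss = 0.841644, Gamma_sst = 0.000000, Gamma_stt = -1.683288, Gamma_tss = 0.394521, Gamma_tst = 0.000000, Gamma_ttt = -0.789041
  tau = 0.500000: gamma = (0.750000, -0.250000), gamma' = (0.500000, 0.000000); Gamma_sss = 0.824034, Gamma_sst = 0.000000, Gamma_stt = -1.648069, Gamma_tss = 0.343348, Gamma_tst = 0.000000, Gamma_ttt = -0.686695
  tau = 0.666667: gamma = (0.833333, -0.250000), gamma' = (0.500000, 0.000000); Gamma_sss = 0.799667, Gamma_sst = 0.000000, Gamma_stt = -1.599334, Gamma_tss = 0.299875, Gamma_tst = 0.000000, Gamma_ttt = -0.599750
  tau = 0.833333: gamma = (0.916667, -0.250000), gamma' = (0.500000, 0.000000); Gamma_sss = 0.771648, Gamma_sst = 0.000000, Gamma_stt = -1.543296, Gamma_tss = 0.263062, Gamma_tst = 0.000000, Gamma_ttt = -0.526123
  tau = 1.000000: gamma = (1.000000, -0.250000), gamma' = (0.500000, 0.000000); Gamma_sss = 0.742029, Gamma_sst = 0.000000, Gamma_stt = -1.484058, Gamma_tss = 0.231884, Gamma_tst = 0.000000, Gamma_ttt = -0.463768
step 0: V^s = -1.0000, V^t = -0.2500
step 1: k1 = (0.418301, 0.261438), k2 = (0.394417, 0.211295), k3 = (0.396104, 0.212199), k4 = (0.365259, 0.171215); V <- V + (h/6)(k1 + 2k2 + 2k3 + k4): V^s = -0.8686, V^t = -0.1789
step 2: k1 = (0.365540, 0.171347), k2 = (0.332790, 0.138663), k3 = (0.335039, 0.139600), k4 = (0.302655, 0.113496); V <- V + (h/6)(k1 + 2k2 + 2k3 + k4): V^s = -0.7573, V^t = -0.1322
step 3: k1 = (0.302797, 0.113549), k2 = (0.272716, 0.092972), k3 = (0.274651, 0.093631), k4 = (0.247006, 0.077189); V <- V + (h/6)(k1 + 2k2 + 2k3 + k4): V^s = -0.6659, V^t = -0.1008


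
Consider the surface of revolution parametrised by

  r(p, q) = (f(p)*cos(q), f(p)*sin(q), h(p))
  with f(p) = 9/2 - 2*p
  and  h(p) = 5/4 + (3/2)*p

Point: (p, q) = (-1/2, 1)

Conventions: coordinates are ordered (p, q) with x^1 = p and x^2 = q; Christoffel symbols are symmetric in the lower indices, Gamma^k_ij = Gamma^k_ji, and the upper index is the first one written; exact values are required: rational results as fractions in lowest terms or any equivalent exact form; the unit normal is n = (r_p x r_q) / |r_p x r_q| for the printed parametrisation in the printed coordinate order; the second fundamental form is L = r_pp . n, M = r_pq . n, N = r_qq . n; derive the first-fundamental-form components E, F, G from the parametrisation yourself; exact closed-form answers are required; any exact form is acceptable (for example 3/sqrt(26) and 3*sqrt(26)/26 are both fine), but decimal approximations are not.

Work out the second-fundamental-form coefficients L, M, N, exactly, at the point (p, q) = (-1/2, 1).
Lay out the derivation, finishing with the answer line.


f = 11/2, f' = -2, f'' = 0, h' = 3/2, h'' = 0
E = 25/4, F = 0, G = 121/4; answer radicand W^2 = 25/4
unnormalised second-form numerators: l = 0, m = 0, n = 33/4; L = l/sqrt(25/4), and similarly M = m/sqrt(W^2), N = n/sqrt(W^2)

Answer: L = 0, M = 0, N = 33/10


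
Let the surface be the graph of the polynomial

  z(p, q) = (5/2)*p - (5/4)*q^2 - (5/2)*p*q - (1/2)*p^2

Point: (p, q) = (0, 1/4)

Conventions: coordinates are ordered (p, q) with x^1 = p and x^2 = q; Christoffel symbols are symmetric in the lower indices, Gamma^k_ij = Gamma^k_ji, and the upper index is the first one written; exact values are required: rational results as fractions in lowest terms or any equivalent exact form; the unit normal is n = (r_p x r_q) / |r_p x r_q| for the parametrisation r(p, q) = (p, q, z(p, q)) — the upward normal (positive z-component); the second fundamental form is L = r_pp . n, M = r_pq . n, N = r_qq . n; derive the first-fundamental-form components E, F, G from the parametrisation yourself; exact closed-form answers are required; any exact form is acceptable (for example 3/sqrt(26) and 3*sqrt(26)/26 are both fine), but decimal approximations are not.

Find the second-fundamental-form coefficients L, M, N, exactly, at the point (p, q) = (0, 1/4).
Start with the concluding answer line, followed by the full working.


Answer: L = -4*sqrt(314)/157, M = -10*sqrt(314)/157, N = -10*sqrt(314)/157

z_p = 15/8, z_q = -5/8, z_pp = -1, z_pq = -5/2, z_qq = -5/2
E = 289/64, F = -75/64, G = 89/64; answer radicand W^2 = 157/32
unnormalised second-form numerators: l = -1, m = -5/2, n = -5/2; L = l/sqrt(157/32), and similarly M = m/sqrt(W^2), N = n/sqrt(W^2)


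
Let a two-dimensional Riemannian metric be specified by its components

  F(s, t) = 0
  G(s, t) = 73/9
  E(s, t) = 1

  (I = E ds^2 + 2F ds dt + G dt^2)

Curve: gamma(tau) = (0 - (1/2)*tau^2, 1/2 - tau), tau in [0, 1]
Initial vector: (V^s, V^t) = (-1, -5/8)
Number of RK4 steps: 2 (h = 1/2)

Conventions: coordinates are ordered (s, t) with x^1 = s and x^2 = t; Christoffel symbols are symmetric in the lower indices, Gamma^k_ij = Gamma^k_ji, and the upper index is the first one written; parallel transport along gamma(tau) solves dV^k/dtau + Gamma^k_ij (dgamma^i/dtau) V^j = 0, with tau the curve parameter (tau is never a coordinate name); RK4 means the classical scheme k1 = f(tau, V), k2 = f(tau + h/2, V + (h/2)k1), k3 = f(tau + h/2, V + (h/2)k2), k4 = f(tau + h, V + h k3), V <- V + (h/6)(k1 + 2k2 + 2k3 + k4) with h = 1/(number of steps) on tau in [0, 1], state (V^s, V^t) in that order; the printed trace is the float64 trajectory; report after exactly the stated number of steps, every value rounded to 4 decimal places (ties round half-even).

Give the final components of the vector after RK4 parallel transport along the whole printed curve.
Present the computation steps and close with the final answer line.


gamma'(tau) = (-tau, -1); f(tau, V)^k = -Gamma^k_ij(gamma(tau)) gamma'^i(tau) V^j; h = 1/2; intermediate values shown to 6 dp
curve data and Christoffel symbols at the stage parameters:
  tau = 0.000000: gamma = (0.000000, 0.500000), gamma' = (0.000000, -1.000000); Gamma_sss = 0.000000, Gamma_sst = 0.000000, Gamma_stt = 0.000000, Gamma_tss = 0.000000, Gamma_tst = 0.000000, Gamma_ttt = 0.000000
  tau = 0.250000: gamma = (-0.031250, 0.250000), gamma' = (-0.250000, -1.000000); Gamma_sss = 0.000000, Gamma_sst = 0.000000, Gamma_stt = 0.000000, Gamma_tss = 0.000000, Gamma_tst = 0.000000, Gamma_ttt = 0.000000
  tau = 0.500000: gamma = (-0.125000, 0.000000), gamma' = (-0.500000, -1.000000); Gamma_sss = 0.000000, Gamma_sst = 0.000000, Gamma_stt = 0.000000, Gamma_tss = 0.000000, Gamma_tst = 0.000000, Gamma_ttt = 0.000000
  tau = 0.750000: gamma = (-0.281250, -0.250000), gamma' = (-0.750000, -1.000000); Gamma_sss = 0.000000, Gamma_sst = 0.000000, Gamma_stt = 0.000000, Gamma_tss = 0.000000, Gamma_tst = 0.000000, Gamma_ttt = 0.000000
  tau = 1.000000: gamma = (-0.500000, -0.500000), gamma' = (-1.000000, -1.000000); Gamma_sss = 0.000000, Gamma_sst = 0.000000, Gamma_stt = 0.000000, Gamma_tss = 0.000000, Gamma_tst = 0.000000, Gamma_ttt = 0.000000
step 0: V^s = -1.0000, V^t = -0.6250
step 1: k1 = (0.000000, 0.000000), k2 = (0.000000, 0.000000), k3 = (0.000000, 0.000000), k4 = (0.000000, 0.000000); V <- V + (h/6)(k1 + 2k2 + 2k3 + k4): V^s = -1.0000, V^t = -0.6250
step 2: k1 = (0.000000, 0.000000), k2 = (0.000000, 0.000000), k3 = (0.000000, 0.000000), k4 = (0.000000, 0.000000); V <- V + (h/6)(k1 + 2k2 + 2k3 + k4): V^s = -1.0000, V^t = -0.6250

Answer: V^s = -1.0000, V^t = -0.6250
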